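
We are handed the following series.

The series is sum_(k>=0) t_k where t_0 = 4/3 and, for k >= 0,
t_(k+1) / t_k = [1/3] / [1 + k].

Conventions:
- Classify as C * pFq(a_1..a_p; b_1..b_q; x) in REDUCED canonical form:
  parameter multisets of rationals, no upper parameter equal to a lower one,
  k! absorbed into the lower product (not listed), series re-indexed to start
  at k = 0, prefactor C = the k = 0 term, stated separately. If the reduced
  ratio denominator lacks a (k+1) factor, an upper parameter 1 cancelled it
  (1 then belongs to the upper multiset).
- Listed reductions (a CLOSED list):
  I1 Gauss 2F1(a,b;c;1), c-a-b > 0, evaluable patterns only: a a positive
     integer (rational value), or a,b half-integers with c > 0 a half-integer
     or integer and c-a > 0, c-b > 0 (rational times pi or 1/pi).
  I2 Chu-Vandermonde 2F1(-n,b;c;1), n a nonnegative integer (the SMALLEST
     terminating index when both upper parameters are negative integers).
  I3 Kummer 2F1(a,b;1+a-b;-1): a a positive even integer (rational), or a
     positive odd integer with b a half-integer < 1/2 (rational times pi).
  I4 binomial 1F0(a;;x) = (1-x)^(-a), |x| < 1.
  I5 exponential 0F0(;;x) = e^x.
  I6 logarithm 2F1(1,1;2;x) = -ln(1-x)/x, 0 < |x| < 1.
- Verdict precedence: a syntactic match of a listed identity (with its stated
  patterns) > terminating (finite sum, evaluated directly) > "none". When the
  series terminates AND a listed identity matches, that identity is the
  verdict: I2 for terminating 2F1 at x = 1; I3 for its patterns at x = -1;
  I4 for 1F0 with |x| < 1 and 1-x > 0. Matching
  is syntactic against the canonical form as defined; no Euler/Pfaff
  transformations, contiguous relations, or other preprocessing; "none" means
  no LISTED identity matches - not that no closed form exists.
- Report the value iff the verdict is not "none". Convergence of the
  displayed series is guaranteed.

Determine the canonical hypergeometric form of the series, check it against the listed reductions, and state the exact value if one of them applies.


Structural cue: with t_0 = 4/3, the expanded ratio factors over Q; C = 4/3, x = 1/3, roots give parameters.
Step ratio: r(k) = (1/3) * 1 / [(k+1)] - rational in k, leading ratio (1/3); with t_0 = 4/3, classification follows.

The series (x = 1/3) is 0F0: upper {-}, lower {-}, prefactor 4/3. Verdict (x = 1/3): exponential (I5) applies (the 0F0 exponential series at x = 1/3). Value: (4/3) * e^(1/3).


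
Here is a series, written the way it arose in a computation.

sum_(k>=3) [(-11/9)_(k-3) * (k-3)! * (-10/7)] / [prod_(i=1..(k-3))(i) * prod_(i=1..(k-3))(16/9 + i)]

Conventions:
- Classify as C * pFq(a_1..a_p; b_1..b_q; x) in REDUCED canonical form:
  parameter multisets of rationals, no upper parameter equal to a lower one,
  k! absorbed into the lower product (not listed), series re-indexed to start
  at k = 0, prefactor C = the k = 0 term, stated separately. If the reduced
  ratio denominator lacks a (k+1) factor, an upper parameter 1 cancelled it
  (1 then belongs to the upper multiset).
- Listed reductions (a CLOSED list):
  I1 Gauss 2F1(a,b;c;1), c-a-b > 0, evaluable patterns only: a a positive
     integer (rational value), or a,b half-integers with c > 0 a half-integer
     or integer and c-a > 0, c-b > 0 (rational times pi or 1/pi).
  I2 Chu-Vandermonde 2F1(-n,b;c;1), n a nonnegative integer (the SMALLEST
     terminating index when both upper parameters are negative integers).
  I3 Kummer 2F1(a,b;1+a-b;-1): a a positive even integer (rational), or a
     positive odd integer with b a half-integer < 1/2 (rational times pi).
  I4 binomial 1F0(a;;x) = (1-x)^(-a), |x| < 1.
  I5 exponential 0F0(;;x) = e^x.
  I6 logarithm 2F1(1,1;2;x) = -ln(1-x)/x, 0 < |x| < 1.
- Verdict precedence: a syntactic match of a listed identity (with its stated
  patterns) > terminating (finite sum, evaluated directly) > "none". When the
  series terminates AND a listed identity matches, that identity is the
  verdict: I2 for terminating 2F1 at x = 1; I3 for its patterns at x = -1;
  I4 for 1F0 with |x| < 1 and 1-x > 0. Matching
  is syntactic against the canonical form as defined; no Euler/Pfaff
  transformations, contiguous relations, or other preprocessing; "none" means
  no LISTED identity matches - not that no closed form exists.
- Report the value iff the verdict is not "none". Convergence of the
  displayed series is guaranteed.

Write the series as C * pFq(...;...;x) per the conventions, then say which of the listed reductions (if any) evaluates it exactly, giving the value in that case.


Reduced: x = 1, 2F1, upper = {-11/9, 1}, lower = {25/9}, C = -10/7. Verdict: this is Gauss (I1, integer-parameter pattern) (x = 1: the Gamma ratio telescopes since c-a-b = 3 > 0 and a = 1 in Z>0). Its exact value is -160/189.

Structural cue: t_0 being -10/7, the product of the first k integers (prefactor -10/7) is k!.
Ratio: r(k) = 1 * (k-11/9) (k+1) / [(k+25/9) (k+1)] ; factor over Q: parameters, x = 1, and C = -10/7.


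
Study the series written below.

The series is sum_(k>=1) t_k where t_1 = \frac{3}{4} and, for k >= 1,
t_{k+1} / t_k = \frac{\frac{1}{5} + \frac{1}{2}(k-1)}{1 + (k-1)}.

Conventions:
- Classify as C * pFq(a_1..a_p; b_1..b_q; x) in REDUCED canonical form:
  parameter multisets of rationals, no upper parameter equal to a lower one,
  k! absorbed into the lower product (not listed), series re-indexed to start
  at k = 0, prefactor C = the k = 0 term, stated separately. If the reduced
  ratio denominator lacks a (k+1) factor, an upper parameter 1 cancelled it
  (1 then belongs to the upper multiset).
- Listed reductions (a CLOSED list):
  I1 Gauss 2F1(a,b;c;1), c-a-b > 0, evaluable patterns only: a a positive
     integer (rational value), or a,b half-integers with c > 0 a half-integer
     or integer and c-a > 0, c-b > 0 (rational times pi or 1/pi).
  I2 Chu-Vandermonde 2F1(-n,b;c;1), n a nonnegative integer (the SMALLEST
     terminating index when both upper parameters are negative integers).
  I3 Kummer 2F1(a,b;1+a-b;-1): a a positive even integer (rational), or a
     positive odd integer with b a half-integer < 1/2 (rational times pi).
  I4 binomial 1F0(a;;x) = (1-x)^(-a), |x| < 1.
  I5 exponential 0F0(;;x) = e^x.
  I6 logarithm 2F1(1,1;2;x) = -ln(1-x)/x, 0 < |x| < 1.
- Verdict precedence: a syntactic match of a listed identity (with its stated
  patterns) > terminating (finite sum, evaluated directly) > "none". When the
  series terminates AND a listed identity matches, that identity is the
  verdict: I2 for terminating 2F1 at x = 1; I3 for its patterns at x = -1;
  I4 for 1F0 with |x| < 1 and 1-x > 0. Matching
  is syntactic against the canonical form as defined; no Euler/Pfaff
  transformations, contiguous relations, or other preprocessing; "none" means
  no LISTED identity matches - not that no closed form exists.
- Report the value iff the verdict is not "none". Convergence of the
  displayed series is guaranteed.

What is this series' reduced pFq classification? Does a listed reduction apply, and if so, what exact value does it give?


x = \frac{1}{2} here; the reduced form reads 1F0, upper {\frac{2}{5}}, lower {-}, C = \frac{3}{4}. Verdict (x = \frac{1}{2}): the binomial series (I4) applies (the 1F0 binomial series: exponent -2/5, x = \frac{1}{2}). Hence: \frac{3}{4} \cdot \left(\frac{1}{2}\right)^{-\frac{2}{5}}.

The tell: t_0 being \frac{3}{4}, factor the ratio over Q (C = 3/4, x = 1/2): negated roots = parameters.
Adjacent-term ratio: r(k) = \frac{1}{2} * (k+\frac{2}{5}) / [(k+1)] ; factor over Q: parameters, x = \frac{1}{2}, and C = \frac{3}{4}.


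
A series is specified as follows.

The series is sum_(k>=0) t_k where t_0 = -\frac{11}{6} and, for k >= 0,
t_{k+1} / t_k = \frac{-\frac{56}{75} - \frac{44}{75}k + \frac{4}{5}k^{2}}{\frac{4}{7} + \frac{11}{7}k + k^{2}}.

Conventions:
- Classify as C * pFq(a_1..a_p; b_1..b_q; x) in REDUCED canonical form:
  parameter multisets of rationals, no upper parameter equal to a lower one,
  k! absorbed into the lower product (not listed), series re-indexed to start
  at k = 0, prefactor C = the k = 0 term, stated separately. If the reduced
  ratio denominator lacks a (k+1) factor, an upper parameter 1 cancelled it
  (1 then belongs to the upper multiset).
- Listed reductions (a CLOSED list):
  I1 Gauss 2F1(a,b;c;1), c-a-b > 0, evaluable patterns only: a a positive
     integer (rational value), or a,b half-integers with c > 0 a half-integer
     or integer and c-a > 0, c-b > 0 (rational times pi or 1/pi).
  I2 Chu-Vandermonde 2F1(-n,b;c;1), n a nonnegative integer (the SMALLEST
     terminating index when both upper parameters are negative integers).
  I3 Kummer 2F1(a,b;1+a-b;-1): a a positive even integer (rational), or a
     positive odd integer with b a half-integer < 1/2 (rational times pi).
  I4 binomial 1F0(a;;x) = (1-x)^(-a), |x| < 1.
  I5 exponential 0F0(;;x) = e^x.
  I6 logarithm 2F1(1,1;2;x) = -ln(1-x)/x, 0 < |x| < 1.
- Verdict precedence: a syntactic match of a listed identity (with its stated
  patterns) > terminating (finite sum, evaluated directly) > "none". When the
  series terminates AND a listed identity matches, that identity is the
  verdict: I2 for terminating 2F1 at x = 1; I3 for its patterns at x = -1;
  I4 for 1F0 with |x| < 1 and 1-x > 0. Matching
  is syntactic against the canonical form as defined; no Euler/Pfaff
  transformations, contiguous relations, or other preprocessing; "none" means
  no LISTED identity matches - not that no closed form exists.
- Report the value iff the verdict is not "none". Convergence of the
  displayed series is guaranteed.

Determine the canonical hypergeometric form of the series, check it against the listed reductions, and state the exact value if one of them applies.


Prefactor -\frac{11}{6}, argument \frac{4}{5}: 2F1 with upper {-\frac{7}{5}, \frac{2}{3}} over lower {\frac{4}{7}}. Verdict: none - at argument \frac{4}{5} the multisets {-\frac{7}{5}, \frac{2}{3}} ; {\frac{4}{7}} match no listed identity.

The tell: from the first term -\frac{11}{6}: the expanded ratio factors over Q; prefactor -11/6, roots give parameters.
Consecutive-term ratio: r(k) = \frac{4}{5} * (k-\frac{7}{5}) (k+\frac{2}{3}) / [(k+\frac{4}{7}) (k+1)] - rational in k. x = \frac{4}{5}; t_0 = -\frac{11}{6}; negate the roots.


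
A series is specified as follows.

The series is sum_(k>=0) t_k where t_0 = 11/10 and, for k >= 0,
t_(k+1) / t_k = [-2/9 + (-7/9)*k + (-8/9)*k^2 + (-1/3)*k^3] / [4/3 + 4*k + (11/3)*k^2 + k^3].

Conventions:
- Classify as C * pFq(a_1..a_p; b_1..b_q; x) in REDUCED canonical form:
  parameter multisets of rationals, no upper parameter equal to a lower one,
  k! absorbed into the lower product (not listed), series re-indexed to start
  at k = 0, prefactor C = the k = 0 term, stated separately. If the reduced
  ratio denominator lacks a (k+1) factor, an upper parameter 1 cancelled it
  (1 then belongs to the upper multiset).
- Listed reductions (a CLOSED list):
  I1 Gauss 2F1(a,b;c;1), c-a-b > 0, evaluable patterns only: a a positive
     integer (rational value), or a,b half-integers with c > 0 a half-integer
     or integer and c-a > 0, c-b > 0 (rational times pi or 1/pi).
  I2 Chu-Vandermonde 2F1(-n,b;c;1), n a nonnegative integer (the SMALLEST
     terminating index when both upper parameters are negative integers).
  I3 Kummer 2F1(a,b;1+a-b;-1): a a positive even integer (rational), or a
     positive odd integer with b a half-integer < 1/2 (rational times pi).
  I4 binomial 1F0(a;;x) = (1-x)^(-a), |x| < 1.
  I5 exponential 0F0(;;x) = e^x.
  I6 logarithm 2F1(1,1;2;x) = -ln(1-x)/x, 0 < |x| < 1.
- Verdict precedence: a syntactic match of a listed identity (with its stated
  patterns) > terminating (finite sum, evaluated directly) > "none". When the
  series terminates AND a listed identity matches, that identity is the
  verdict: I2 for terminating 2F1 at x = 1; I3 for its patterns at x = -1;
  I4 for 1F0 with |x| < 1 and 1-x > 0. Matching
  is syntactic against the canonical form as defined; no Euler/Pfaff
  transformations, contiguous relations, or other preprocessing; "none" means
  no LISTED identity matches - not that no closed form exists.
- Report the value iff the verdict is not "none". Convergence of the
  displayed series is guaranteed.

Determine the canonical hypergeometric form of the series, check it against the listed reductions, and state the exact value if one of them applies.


Prefactor 11/10, argument -1/3: 2F1 with upper {1, 1} over lower {2}. Verdict (x = -1/3): the logarithmic series (I6) applies (the logarithm: parameters (1,1;2), x = -1/3). Exact value: (33/10) * ln(4/3).

The tell: t_0 = 11/10 here, and cancel k + 2/3 from the displayed ratio first; then C = 11/10.
Consecutive-term ratio: r(k) = (-1/3) * (k+1) (k+1) / [(k+2) (k+1)] - poly over poly, x = (-1/3) from leading terms; C = 11/10 at k = 0.


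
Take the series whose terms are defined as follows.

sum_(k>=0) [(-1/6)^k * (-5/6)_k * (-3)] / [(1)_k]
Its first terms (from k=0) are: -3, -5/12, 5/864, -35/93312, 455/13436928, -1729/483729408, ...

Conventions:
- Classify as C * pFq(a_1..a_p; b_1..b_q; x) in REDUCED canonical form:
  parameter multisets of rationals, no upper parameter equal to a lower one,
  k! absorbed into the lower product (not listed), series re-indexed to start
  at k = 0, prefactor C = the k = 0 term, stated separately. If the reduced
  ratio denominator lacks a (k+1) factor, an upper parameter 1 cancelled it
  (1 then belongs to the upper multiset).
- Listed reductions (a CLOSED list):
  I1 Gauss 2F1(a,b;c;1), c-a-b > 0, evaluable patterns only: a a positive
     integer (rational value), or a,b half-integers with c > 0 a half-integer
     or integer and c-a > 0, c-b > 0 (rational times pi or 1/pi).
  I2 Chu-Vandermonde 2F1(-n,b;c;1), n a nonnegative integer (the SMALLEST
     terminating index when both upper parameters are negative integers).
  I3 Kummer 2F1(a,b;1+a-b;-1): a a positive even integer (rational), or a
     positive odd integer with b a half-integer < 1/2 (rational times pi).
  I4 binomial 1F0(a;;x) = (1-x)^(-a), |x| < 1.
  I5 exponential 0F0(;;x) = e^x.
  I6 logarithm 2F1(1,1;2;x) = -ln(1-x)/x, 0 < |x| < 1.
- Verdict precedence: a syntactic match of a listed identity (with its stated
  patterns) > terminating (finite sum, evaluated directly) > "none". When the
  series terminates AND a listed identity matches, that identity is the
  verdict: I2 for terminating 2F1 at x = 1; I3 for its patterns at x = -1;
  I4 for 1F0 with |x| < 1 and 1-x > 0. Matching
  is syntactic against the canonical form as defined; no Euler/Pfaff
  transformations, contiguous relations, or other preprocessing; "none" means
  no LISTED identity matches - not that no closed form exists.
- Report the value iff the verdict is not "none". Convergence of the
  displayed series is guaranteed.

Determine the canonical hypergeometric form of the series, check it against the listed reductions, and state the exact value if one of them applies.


This is -3 * 1F0(-5/6; -; -1/6) in reduced canonical form. Verdict: binomial (I4) fires (the 1F0 binomial series: exponent 5/6, x = -1/6). Value: (-3) * (7/6)^(5/6).

Key step: t_0 being -3, (1)_k (C = -3) is k! itself.
Ratio: r(k) = (-1/6) * (k-5/6) / [(k+1)] - poly over poly, x = (-1/6) from leading terms; C = -3 at k = 0.


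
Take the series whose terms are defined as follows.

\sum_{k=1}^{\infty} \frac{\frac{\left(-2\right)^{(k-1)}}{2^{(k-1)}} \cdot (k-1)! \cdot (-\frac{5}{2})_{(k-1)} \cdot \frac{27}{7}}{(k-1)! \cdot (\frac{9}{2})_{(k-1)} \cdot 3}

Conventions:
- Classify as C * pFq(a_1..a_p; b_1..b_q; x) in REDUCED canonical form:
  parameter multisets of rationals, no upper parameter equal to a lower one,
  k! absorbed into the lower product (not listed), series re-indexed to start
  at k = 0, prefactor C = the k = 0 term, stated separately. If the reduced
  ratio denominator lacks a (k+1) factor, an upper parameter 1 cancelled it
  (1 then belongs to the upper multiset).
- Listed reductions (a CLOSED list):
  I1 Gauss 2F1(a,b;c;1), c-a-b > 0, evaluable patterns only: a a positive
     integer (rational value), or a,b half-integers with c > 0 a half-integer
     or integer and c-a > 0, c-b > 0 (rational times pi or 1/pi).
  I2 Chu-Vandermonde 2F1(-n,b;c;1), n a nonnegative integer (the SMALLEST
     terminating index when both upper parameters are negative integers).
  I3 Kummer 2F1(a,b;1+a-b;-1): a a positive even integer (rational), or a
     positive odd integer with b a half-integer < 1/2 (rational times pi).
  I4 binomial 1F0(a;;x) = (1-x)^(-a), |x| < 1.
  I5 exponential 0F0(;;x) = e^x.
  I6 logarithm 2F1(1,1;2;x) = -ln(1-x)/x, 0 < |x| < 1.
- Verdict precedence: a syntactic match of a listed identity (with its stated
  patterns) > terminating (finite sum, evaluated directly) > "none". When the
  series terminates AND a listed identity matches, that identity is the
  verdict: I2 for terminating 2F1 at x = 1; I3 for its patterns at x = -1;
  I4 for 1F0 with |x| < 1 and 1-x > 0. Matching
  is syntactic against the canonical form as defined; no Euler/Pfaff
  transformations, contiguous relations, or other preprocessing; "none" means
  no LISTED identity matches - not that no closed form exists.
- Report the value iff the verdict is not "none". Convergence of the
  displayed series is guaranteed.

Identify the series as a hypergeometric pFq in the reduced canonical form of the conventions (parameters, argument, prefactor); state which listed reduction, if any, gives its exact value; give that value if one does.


With C = \frac{9}{7}: the canonical form is 2F1(-\frac{5}{2}, 1; \frac{9}{2}; -1). Verdict (x = -1): Kummer (I3) applies (x = -1; c = \frac{9}{2} equals 1+a-b for upper {-\frac{5}{2}, 1}: listed pattern). Hence: \frac{45}{64} \cdot \pi.

The tell: with t_0 = \frac{9}{7}, the factorial ratio (C = 9/7) (k+a-1)!/(a-1)! is a rising factorial (a)_k.
Ratio: r(k) = -1 * (k-\frac{5}{2}) (k+1) / [(k+\frac{9}{2}) (k+1)] - rational; roots negated = parameters, x = -1, C = \frac{9}{7}.


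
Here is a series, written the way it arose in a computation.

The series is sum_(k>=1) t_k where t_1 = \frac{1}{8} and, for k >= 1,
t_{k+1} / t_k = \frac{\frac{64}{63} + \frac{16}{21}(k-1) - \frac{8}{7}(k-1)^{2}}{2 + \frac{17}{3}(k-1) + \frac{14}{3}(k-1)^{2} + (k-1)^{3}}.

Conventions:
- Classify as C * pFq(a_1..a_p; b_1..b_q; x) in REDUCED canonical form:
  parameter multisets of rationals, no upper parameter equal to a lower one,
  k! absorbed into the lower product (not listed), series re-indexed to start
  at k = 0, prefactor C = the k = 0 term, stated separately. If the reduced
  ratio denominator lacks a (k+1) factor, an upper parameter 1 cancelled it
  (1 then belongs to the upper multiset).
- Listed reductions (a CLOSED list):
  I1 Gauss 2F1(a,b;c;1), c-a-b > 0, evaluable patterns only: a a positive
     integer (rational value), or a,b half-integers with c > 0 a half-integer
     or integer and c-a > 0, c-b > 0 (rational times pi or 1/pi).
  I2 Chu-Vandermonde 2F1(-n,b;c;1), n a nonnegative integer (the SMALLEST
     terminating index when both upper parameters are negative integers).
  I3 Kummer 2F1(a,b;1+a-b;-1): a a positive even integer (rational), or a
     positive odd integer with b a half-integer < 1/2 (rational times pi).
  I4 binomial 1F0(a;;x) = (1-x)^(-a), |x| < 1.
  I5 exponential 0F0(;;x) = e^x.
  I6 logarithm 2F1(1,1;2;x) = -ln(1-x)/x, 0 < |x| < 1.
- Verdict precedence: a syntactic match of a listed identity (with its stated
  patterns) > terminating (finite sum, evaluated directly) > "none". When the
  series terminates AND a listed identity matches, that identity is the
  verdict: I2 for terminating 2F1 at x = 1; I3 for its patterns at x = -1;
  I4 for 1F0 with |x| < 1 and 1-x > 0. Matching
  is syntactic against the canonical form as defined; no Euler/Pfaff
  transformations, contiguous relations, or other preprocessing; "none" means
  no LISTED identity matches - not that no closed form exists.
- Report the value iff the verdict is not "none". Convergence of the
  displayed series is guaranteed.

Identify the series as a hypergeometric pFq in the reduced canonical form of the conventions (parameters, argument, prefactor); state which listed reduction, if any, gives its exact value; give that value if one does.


With C = \frac{1}{8}: the canonical form is 1F1(-\frac{4}{3}; 3; -\frac{8}{7}). Verdict: none. A 1F1 with upper {-\frac{4}{3}} fits none of I1-I6 at x = -\frac{8}{7}; the sum runs forever.

The tell: with t_0 = \frac{1}{8}, the ratio is unreduced: k + 2/3 divides both sides (prefactor 1/8).
Consecutive-term ratio: r(k) = -\frac{8}{7} * (k-\frac{4}{3}) / [(k+3) (k+1)] - poly over poly, x = -\frac{8}{7} from leading terms; C = \frac{1}{8} at k = 0.


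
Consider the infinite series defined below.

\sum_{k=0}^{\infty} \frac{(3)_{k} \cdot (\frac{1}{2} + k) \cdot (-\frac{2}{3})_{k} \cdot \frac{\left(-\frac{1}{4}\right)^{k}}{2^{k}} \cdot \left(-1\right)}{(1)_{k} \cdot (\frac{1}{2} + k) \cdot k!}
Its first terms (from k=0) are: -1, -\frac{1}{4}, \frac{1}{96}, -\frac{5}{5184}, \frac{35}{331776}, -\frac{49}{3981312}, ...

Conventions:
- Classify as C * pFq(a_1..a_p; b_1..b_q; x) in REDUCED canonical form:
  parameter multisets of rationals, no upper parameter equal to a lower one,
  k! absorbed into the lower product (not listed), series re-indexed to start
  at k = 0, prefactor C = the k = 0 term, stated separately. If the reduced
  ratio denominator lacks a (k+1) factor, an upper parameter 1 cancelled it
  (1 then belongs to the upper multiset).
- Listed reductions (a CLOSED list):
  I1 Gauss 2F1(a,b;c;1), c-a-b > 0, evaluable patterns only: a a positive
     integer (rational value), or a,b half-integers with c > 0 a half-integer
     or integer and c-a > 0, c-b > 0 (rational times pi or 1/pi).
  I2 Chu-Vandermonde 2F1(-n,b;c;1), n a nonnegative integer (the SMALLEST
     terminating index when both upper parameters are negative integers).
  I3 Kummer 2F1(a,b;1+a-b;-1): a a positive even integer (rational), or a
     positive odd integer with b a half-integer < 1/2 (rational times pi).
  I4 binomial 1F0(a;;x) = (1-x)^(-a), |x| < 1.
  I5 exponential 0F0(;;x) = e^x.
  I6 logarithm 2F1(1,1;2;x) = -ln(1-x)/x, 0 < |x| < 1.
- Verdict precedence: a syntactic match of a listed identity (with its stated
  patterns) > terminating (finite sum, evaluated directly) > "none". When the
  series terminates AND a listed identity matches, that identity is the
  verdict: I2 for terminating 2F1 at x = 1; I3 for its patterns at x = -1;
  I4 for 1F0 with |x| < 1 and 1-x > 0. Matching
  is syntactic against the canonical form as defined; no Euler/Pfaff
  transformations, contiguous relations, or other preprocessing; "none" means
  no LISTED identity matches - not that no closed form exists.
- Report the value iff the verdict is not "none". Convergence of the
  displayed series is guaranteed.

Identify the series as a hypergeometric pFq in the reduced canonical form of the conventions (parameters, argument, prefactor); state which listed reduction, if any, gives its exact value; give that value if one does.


x = -\frac{1}{8} here; the reduced form reads 2F1, upper {-\frac{2}{3}, 3}, lower {1}, C = -1. Verdict: none here - no I1-I6 shape fits x = -\frac{1}{8} with lower {1}.

The tell: x = -\frac{1}{8} and the factor k + 1/2 cancels (top and bottom), leaving C = -1, x = -1/8.
Consecutive-term ratio: r(k) = -\frac{1}{8} * (k-\frac{2}{3}) (k+3) / [(k+1) (k+1)] - rational; roots negated = parameters, x = -\frac{1}{8}, C = -1.


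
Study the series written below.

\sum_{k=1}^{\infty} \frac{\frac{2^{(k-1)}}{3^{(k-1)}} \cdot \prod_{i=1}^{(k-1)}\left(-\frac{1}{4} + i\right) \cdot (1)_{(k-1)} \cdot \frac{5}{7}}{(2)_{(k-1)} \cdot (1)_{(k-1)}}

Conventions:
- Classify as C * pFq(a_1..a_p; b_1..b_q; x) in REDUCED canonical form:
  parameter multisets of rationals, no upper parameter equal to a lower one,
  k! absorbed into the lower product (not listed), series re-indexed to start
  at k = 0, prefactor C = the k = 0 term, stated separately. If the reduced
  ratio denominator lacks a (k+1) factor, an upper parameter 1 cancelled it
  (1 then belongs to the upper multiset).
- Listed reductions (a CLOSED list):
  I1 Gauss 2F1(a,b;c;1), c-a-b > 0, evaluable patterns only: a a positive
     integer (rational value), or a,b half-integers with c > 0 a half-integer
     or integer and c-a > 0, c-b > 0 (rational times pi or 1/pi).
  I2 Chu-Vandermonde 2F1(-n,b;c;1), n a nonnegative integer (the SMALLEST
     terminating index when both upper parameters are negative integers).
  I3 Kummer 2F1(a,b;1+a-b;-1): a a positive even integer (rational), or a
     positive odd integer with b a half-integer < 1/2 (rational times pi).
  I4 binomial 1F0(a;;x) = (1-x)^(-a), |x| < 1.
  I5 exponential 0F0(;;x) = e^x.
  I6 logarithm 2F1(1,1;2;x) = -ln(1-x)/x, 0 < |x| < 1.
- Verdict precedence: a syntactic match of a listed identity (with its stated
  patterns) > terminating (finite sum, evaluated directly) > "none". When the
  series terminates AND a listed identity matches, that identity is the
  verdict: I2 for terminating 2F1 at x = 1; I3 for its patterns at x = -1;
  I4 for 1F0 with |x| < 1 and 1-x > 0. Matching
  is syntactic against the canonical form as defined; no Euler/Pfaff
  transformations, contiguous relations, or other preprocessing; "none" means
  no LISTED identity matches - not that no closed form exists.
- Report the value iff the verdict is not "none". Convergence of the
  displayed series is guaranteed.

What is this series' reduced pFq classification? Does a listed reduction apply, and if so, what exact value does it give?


First insight: x = \frac{2}{3} and the two geometric factors (C = 5/7) combine into one argument.
Ratio: r(k) = \frac{2}{3} * (k+\frac{3}{4}) (k+1) / [(k+2) (k+1)] - rational in k. x = \frac{2}{3}; t_0 = \frac{5}{7}; negate the roots.

This is \frac{5}{7} * 2F1(\frac{3}{4}, 1; 2; \frac{2}{3}) in reduced canonical form. Verdict: none. Every listed pattern misses the 2F1 form at \frac{2}{3}, upper {\frac{3}{4}, 1}.


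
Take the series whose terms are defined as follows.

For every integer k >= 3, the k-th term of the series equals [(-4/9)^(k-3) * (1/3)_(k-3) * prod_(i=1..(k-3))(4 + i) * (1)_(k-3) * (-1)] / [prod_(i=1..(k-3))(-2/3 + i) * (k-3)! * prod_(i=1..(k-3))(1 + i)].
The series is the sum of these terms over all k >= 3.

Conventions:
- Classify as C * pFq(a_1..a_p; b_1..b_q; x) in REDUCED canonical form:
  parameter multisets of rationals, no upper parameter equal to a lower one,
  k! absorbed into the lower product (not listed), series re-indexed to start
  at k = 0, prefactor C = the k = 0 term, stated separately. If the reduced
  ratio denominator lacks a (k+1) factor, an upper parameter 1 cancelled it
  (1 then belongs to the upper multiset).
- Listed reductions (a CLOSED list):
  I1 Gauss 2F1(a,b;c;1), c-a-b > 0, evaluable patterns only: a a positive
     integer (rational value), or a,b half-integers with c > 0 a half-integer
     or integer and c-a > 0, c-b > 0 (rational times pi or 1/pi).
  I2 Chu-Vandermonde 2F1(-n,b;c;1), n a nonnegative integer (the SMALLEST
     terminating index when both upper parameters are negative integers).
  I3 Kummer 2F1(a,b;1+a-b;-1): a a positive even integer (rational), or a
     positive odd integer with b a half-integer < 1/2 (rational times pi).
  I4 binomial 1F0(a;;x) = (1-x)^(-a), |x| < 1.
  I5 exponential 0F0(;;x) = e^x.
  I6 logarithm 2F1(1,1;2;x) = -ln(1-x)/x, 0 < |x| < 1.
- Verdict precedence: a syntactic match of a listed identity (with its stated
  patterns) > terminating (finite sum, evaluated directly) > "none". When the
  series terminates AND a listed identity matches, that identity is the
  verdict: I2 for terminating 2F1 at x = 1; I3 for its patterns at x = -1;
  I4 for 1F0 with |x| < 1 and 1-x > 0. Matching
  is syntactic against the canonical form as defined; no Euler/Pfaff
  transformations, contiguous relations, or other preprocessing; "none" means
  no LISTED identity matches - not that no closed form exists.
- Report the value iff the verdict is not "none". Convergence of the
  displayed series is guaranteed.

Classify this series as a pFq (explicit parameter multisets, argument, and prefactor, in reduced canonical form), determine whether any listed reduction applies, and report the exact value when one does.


Reduced: x = -4/9, 2F1, upper = {1, 5}, lower = {2}, C = -1. Verdict: none - this 2F1 at x = -4/9 matches no listed pattern, and upper {1, 5} holds no stopper.

Key observation: with t_0 = -1, the lower running product (C = -1, x = -4/9) is a rising factorial.
Ratio: r(k) = (-4/9) * (k+1) (k+5) / [(k+2) (k+1)] ; factor over Q: parameters, x = (-4/9), and C = -1.


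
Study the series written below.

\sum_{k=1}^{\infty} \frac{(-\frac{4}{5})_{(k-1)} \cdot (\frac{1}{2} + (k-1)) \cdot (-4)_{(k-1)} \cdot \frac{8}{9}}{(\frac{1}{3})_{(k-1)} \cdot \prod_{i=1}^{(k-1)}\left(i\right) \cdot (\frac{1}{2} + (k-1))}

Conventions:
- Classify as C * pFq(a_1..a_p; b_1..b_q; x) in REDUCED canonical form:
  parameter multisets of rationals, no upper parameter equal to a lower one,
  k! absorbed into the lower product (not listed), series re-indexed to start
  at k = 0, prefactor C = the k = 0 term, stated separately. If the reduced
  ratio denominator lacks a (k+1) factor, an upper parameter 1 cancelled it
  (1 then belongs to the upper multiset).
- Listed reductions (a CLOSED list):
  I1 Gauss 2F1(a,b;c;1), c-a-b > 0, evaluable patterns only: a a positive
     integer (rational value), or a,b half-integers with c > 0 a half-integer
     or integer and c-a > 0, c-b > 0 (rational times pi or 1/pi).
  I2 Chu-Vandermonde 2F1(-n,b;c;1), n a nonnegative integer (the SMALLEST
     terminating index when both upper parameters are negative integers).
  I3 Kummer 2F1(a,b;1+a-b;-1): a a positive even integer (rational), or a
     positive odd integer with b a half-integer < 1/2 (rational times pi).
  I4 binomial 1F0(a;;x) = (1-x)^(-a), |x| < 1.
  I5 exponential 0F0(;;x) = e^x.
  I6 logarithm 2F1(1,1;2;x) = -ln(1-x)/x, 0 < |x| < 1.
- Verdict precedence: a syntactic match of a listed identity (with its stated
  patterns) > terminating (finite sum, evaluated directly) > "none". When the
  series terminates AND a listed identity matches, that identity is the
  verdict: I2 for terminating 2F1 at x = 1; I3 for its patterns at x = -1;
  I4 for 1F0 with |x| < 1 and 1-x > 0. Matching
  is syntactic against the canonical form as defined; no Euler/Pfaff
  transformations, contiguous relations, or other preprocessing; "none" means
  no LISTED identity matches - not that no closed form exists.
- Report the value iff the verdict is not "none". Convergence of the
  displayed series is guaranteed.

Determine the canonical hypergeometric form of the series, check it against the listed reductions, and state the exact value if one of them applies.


x = 1 here; the reduced form reads 2F1, upper {-4, -\frac{4}{5}}, lower {\frac{1}{3}}, C = \frac{8}{9}. Verdict (x = 1): Chu-Vandermonde (I2) applies (terminating 2F1 at x = 1 with n = 4, b = -4/5, c = \frac{1}{3}). Exact value: \frac{1585216}{196875}.

Structural cue: t_0 = \frac{8}{9} here, and k + 1/2 divides numerator and denominator alike; C = 8/9, x = 1 after cancelling.
Term ratio: r(k) = 1 * (k-4) (k-\frac{4}{5}) / [(k+\frac{1}{3}) (k+1)] - rational; roots negated = parameters, x = 1, C = \frac{8}{9}.


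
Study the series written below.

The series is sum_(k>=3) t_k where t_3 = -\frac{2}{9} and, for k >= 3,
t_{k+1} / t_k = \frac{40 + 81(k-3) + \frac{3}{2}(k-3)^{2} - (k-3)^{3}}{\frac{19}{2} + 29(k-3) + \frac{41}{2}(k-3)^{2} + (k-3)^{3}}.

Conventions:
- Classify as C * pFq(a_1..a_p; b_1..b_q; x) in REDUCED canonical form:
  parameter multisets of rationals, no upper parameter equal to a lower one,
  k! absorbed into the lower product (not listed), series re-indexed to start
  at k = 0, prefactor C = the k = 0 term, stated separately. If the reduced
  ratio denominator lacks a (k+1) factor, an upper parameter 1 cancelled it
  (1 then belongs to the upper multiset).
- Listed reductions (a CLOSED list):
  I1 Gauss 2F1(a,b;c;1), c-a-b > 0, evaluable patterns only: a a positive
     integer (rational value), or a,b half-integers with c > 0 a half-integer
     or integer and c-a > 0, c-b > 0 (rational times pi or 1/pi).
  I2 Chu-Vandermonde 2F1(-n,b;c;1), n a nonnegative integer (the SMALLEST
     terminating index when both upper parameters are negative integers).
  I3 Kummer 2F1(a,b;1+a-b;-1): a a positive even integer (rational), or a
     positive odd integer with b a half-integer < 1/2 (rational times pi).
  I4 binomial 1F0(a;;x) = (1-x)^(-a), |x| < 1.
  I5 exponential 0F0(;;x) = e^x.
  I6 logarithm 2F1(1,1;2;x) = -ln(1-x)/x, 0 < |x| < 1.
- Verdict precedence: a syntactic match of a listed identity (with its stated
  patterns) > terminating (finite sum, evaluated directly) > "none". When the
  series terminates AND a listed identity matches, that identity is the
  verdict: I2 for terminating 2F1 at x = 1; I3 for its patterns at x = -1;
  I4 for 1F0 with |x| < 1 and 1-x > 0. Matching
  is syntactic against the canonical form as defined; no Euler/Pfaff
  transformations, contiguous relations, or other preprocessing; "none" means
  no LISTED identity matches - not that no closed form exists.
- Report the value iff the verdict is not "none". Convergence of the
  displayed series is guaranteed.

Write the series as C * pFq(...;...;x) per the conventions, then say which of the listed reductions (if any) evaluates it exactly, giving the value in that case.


x = -1 here; the reduced form reads 2F1, upper {-10, 8}, lower {19}, C = -\frac{2}{9}. Verdict (x = -1): Kummer's theorem (I3) applies (x = -1; c = 19 equals 1+a-b for upper {-10, 8}: listed pattern). Sum: -\frac{68}{7}.

First insight: with t_0 = -\frac{2}{9}, cancel k + 1/2 from the displayed ratio first; then C = -2/9.
Term ratio: r(k) = -1 * (k-10) (k+8) / [(k+19) (k+1)] - rational in k. x = -1; t_0 = -\frac{2}{9}; negate the roots.


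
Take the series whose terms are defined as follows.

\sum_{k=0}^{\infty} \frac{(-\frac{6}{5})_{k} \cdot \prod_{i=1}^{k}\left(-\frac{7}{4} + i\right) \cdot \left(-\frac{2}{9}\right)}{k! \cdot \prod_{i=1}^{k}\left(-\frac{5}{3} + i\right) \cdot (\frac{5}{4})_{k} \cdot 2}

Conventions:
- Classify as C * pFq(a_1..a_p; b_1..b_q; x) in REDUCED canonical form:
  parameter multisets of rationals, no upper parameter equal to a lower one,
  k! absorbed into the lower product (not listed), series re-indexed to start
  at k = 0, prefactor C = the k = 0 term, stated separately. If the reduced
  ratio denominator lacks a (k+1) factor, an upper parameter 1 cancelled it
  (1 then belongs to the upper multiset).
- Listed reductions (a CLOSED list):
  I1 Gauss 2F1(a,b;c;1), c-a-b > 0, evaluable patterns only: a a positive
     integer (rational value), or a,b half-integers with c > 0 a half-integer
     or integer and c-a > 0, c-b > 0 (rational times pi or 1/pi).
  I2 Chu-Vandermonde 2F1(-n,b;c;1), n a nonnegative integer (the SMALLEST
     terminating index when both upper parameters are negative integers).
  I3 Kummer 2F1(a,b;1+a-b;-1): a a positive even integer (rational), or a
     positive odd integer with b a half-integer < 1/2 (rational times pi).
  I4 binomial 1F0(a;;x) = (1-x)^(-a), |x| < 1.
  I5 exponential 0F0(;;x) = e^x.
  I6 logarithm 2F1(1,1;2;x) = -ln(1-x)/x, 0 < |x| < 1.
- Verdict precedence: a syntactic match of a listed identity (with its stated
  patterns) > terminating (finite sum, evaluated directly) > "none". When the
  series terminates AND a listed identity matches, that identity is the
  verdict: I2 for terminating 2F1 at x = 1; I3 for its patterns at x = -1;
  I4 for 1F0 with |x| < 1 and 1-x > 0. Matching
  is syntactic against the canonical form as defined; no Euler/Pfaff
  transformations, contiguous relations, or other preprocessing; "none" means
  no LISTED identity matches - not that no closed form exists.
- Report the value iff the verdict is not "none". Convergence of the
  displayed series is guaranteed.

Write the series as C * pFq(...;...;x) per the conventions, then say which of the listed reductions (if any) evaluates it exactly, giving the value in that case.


Canonical form: C = -\frac{1}{9} times 2F2 with upper {-\frac{6}{5}, -\frac{3}{4}}, lower {-\frac{2}{3}, \frac{5}{4}}, x = 1. Verdict: no listed reduction: x = 1 and upper {-\frac{6}{5}, -\frac{3}{4}} fail every I1-I6 pattern.

Key step: t_0 = -\frac{1}{9} here, and the lower running product (C = -1/9) is a rising factorial.
Consecutive-term ratio: r(k) = 1 * (k-\frac{6}{5}) (k-\frac{3}{4}) / [(k-\frac{2}{3}) (k+\frac{5}{4}) (k+1)] ; factor over Q: parameters, x = 1, and C = -\frac{1}{9}.


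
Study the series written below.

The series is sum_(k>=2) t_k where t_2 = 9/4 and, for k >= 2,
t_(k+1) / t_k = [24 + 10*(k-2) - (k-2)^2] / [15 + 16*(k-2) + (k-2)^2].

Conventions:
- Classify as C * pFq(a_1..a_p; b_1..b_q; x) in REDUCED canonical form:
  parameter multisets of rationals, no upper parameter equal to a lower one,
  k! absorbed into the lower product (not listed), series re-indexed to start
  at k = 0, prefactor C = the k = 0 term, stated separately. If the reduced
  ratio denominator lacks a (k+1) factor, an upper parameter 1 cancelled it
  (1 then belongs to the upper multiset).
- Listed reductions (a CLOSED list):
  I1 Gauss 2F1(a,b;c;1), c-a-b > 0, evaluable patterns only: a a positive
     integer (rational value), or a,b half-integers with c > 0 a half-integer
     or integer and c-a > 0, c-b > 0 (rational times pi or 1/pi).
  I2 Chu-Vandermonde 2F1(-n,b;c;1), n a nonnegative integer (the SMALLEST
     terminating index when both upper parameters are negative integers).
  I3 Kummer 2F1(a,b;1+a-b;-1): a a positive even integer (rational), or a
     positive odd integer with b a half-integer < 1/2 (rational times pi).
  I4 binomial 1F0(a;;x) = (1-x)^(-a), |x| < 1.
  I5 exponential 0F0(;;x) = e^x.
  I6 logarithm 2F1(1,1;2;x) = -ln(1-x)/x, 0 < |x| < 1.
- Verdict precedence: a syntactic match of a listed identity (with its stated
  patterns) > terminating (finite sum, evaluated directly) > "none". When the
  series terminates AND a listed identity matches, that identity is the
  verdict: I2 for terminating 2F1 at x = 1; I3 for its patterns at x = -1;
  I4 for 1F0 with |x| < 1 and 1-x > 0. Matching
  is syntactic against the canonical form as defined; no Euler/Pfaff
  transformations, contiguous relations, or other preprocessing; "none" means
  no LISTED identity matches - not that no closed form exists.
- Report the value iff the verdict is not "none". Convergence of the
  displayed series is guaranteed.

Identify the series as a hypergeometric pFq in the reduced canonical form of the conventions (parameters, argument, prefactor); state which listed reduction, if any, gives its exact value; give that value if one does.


Reduced: x = -1, 2F1, upper = {-12, 2}, lower = {15}, C = 9/4. Verdict: Kummer's theorem (I3) fires (x = -1; c = 15 equals 1+a-b for upper {-12, 2}: listed pattern). Hence: 63/4.

Structural cue: t_0 being 9/4, roots of the ratio polynomials (C = 9/4) are the negated parameters.
Term ratio: r(k) = (-1) * (k-12) (k+2) / [(k+15) (k+1)] - poly over poly, x = (-1) from leading terms; C = 9/4 at k = 0.


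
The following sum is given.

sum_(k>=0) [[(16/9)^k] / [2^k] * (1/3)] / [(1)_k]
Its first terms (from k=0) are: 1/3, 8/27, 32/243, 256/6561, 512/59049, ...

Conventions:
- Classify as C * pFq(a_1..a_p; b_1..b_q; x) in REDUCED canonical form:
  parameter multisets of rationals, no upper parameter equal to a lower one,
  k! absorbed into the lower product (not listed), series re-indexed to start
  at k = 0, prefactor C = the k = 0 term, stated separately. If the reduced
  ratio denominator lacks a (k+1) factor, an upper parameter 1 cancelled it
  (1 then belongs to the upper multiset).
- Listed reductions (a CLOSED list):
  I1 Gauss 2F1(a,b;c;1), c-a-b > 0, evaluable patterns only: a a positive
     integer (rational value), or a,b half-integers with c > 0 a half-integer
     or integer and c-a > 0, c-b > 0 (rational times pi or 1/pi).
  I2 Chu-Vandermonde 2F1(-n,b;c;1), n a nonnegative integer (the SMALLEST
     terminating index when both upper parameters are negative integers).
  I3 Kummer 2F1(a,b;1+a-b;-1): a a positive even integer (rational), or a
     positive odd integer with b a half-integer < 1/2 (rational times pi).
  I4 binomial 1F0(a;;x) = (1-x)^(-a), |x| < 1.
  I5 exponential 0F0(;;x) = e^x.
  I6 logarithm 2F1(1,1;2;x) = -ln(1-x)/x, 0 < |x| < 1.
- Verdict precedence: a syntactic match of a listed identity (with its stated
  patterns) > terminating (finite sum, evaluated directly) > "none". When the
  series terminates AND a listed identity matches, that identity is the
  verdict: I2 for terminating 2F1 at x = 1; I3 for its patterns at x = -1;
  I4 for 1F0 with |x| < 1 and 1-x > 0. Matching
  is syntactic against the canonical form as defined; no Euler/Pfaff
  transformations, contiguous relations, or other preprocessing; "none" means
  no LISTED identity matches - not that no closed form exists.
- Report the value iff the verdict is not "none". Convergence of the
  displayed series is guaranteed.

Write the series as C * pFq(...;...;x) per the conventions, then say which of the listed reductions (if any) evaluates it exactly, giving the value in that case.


With C = 1/3: the canonical form is 0F0(-; -; 8/9). Verdict (x = 8/9): the I5 exponential reduction applies (the 0F0 exponential series at x = 8/9). Value: (1/3) * e^(8/9).

Key step: from the first term 1/3: (1)_k (C = 1/3) is k! itself.
Term ratio: r(k) = (8/9) * 1 / [(k+1)] - rational in k. x = (8/9); t_0 = 1/3; negate the roots.
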